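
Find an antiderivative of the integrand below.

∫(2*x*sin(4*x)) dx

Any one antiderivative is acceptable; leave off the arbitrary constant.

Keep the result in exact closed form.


Answer: -x*cos(4*x)/2 + sin(4*x)/8.


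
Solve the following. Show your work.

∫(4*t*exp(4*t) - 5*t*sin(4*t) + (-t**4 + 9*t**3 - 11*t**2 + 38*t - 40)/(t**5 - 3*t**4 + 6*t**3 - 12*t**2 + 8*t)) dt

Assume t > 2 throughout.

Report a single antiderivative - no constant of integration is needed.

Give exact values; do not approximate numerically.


Step 1. Rewrite: now ∫(4*t*exp(4*t)) dt + ∫(-5*t*sin(4*t)) dt + ∫((-t**4 + 9*t**3 - 11*t**2 + 38*t - 40)/(t**5 - 3*t**4 + 6*t**3 - 12*t**2 + 8*t)) dt.
Step 2. Decompose ∫((-t**4 + 9*t**3 - 11*t**2 + 38*t - 40)/(t**5 - 3*t**4 + 6*t**3 - 12*t**2 + 8*t)) dt by partial fractions, (-t**4 + 9*t**3 - 11*t**2 + 38*t - 40)/(t**5 - 3*t**4 + 6*t**3 - 12*t**2 + 8*t) = -1/(t**2 + 4) + 1/(t - 1) + 3/(t - 2) - 5/t: now ∫(-5/t) dt + ∫(4*t*exp(4*t)) dt + ∫(-5*t*sin(4*t)) dt + ∫(3/(t - 2)) dt + ∫(1/(t - 1)) dt + ∫(-1/(t**2 + 4)) dt.
Step 3. Evaluate the standard form [assuming t > 0]: now -5*log(t) + ∫(4*t*exp(4*t)) dt + ∫(-5*t*sin(4*t)) dt + ∫(3/(t - 2)) dt + ∫(1/(t - 1)) dt + ∫(-1/(t**2 + 4)) dt.
Step 4. Evaluate the standard form [assuming t > 1]: now -5*log(t) + log(t - 1) + ∫(4*t*exp(4*t)) dt + ∫(-5*t*sin(4*t)) dt + ∫(3/(t - 2)) dt + ∫(-1/(t**2 + 4)) dt.
Step 5. Evaluate the standard form [assuming t > 2]: now -5*log(t) + 3*log(t - 2) + log(t - 1) + ∫(4*t*exp(4*t)) dt + ∫(-5*t*sin(4*t)) dt + ∫(-1/(t**2 + 4)) dt.
Step 6. Evaluate the standard form: now -5*log(t) + 3*log(t - 2) + log(t - 1) - atan(t/2)/2 + ∫(4*t*exp(4*t)) dt + ∫(-5*t*sin(4*t)) dt.
Step 7. Integrate ∫(4*t*exp(4*t)) dt by parts with u = t, dv = (4*exp(4*t)) dt, so v = exp(4*t): now t*exp(4*t) - 5*log(t) + 3*log(t - 2) + log(t - 1) - atan(t/2)/2 + ∫(-5*t*sin(4*t)) dt + ∫(-exp(4*t)) dt.
Step 8. Evaluate the standard form: now t*exp(4*t) - exp(4*t)/4 - 5*log(t) + 3*log(t - 2) + log(t - 1) - atan(t/2)/2 + ∫(-5*t*sin(4*t)) dt.
Step 9. Integrate ∫(-5*t*sin(4*t)) dt by parts with u = t, dv = (-5*sin(4*t)) dt, so v = 5*cos(4*t)/4: now t*exp(4*t) + 5*t*cos(4*t)/4 - exp(4*t)/4 - 5*log(t) + 3*log(t - 2) + log(t - 1) - atan(t/2)/2 + ∫(-5*cos(4*t)/4) dt.
Step 10. Evaluate the standard form: now t*exp(4*t) + 5*t*cos(4*t)/4 - exp(4*t)/4 - 5*log(t) + 3*log(t - 2) + log(t - 1) - 5*sin(4*t)/16 - atan(t/2)/2.
Answer: t*exp(4*t) + 5*t*cos(4*t)/4 - exp(4*t)/4 - 5*log(t) + 3*log(t - 2) + log(t - 1) - 5*sin(4*t)/16 - atan(t/2)/2.


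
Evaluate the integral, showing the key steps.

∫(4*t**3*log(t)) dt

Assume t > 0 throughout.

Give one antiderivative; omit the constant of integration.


Step 1. Integrate ∫(4*t**3*log(t)) dt by parts with u = log(t), dv = (4*t**3) dt, so v = t**4 [assuming t > 0]: now t**4*log(t) + ∫(-t**3) dt.
Step 2. Evaluate the standard form: now t**4*log(t) - t**4/4.
Answer: t**4*log(t) - t**4/4.


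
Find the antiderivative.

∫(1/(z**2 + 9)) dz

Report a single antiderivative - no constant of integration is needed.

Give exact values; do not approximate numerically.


Answer: atan(z/3)/3.


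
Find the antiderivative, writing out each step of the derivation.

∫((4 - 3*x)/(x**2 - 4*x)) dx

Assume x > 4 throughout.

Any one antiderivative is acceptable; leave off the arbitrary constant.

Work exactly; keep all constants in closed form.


Step 1. Decompose ∫((4 - 3*x)/(x**2 - 4*x)) dx by partial fractions, (4 - 3*x)/(x**2 - 4*x) = -2/(x - 4) - 1/x: now ∫(-1/x) dx + ∫(-2/(x - 4)) dx.
Step 2. Evaluate the standard form [assuming x > 4]: now -2*log(x - 4) + ∫(-1/x) dx.
Step 3. Evaluate the standard form [assuming x > 0]: now -log(x) - 2*log(x - 4).
Answer: -log(x) - 2*log(x - 4).


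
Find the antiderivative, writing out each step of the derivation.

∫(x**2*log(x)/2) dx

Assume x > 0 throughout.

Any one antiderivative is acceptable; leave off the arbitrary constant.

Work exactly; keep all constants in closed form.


Step 1. Integrate ∫(x**2*log(x)/2) dx by parts with u = log(x), dv = (x**2/2) dx, so v = x**3/6 [assuming x > 0]: now x**3*log(x)/6 + ∫(-x**2/6) dx.
Step 2. Evaluate the standard form: now x**3*log(x)/6 - x**3/18.
Answer: x**3*log(x)/6 - x**3/18.


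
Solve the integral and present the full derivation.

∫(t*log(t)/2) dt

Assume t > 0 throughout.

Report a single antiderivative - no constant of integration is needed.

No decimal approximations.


Step 1. Integrate ∫(t*log(t)/2) dt by parts with u = log(t), dv = (t/2) dt, so v = t**2/4 [assuming t > 0]: now t**2*log(t)/4 + ∫(-t/4) dt.
Step 2. Evaluate the standard form: now t**2*log(t)/4 - t**2/8.
Answer: t**2*log(t)/4 - t**2/8.


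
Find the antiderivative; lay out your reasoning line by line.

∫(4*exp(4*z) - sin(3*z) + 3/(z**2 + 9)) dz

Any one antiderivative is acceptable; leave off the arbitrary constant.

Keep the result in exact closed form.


Step 1. Rewrite: now ∫(3/(z**2 + 9)) dz + ∫(4*exp(4*z)) dz + ∫(-sin(3*z)) dz.
Step 2. Evaluate the standard form: now cos(3*z)/3 + ∫(3/(z**2 + 9)) dz + ∫(4*exp(4*z)) dz.
Step 3. Evaluate the standard form: now cos(3*z)/3 + atan(z/3) + ∫(4*exp(4*z)) dz.
Step 4. Evaluate the standard form: now exp(4*z) + cos(3*z)/3 + atan(z/3).
Answer: exp(4*z) + cos(3*z)/3 + atan(z/3).


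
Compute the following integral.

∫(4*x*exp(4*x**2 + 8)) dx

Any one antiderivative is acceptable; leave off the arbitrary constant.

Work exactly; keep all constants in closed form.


Answer: exp(4*x**2 + 8)/2.


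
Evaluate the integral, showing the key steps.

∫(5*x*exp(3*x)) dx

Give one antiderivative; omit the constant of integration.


Step 1. Integrate ∫(5*x*exp(3*x)) dx by parts with u = x, dv = (5*exp(3*x)) dx, so v = 5*exp(3*x)/3: now 5*x*exp(3*x)/3 + ∫(-5*exp(3*x)/3) dx.
Step 2. Evaluate the standard form: now 5*x*exp(3*x)/3 - 5*exp(3*x)/9.
Answer: 5*x*exp(3*x)/3 - 5*exp(3*x)/9.


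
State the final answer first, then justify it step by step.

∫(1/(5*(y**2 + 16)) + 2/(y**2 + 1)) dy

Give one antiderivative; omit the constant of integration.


The answer is atan(y/4)/20 + 2*atan(y).
Step 1. Rewrite: now ∫(2/(y**2 + 1)) dy + ∫(1/(5*(y**2 + 16))) dy.
Step 2. Evaluate the standard form: now 2*atan(y) + ∫(1/(5*(y**2 + 16))) dy.
Step 3. Evaluate the standard form: now atan(y/4)/20 + 2*atan(y).
Answer: atan(y/4)/20 + 2*atan(y).


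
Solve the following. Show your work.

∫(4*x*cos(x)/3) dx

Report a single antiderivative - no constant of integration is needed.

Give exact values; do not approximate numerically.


Step 1. Integrate ∫(4*x*cos(x)/3) dx by parts with u = x, dv = (4*cos(x)/3) dx, so v = 4*sin(x)/3: now 4*x*sin(x)/3 + ∫(-4*sin(x)/3) dx.
Step 2. Evaluate the standard form: now 4*x*sin(x)/3 + 4*cos(x)/3.
Answer: 4*x*sin(x)/3 + 4*cos(x)/3.


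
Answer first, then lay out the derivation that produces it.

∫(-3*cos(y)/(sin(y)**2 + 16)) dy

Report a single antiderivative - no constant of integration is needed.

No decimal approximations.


The answer is -3*atan(sin(y)/4)/4.
Step 1. Substitute u = sin(y), turning ∫(-3*cos(y)/(sin(y)**2 + 16)) dy into ∫(-3/(u**2 + 16)) du: now ∫(-3/(u**2 + 16)) du.
Step 2. Evaluate the standard form: now -3*atan(u/4)/4.
Step 3. Substitute back u = sin(y): now -3*atan(sin(y)/4)/4.
Answer: -3*atan(sin(y)/4)/4.


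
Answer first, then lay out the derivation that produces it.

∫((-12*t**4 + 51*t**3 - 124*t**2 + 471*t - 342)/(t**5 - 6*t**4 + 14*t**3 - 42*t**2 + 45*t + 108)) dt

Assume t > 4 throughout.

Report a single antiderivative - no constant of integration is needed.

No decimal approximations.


The answer is -2*log(t - 4) - 5*log(t - 3) - 5*log(t + 1) - atan(t/3).
Step 1. Decompose ∫((-12*t**4 + 51*t**3 - 124*t**2 + 471*t - 342)/(t**5 - 6*t**4 + 14*t**3 - 42*t**2 + 45*t + 108)) dt by partial fractions, (-12*t**4 + 51*t**3 - 124*t**2 + 471*t - 342)/(t**5 - 6*t**4 + 14*t**3 - 42*t**2 + 45*t + 108) = -3/(t**2 + 9) - 5/(t + 1) - 5/(t - 3) - 2/(t - 4): now ∫(-2/(t - 4)) dt + ∫(-5/(t - 3)) dt + ∫(-5/(t + 1)) dt + ∫(-3/(t**2 + 9)) dt.
Step 2. Evaluate the standard form [assuming t > -1]: now -5*log(t + 1) + ∫(-2/(t - 4)) dt + ∫(-5/(t - 3)) dt + ∫(-3/(t**2 + 9)) dt.
Step 3. Evaluate the standard form [assuming t > 3]: now -5*log(t - 3) - 5*log(t + 1) + ∫(-2/(t - 4)) dt + ∫(-3/(t**2 + 9)) dt.
Step 4. Evaluate the standard form [assuming t > 4]: now -2*log(t - 4) - 5*log(t - 3) - 5*log(t + 1) + ∫(-3/(t**2 + 9)) dt.
Step 5. Evaluate the standard form: now -2*log(t - 4) - 5*log(t - 3) - 5*log(t + 1) - atan(t/3).
Answer: -2*log(t - 4) - 5*log(t - 3) - 5*log(t + 1) - atan(t/3).


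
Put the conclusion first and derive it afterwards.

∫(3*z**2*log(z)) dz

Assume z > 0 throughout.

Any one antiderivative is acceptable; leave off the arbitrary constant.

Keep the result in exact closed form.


The answer is z**3*log(z) - z**3/3.
Step 1. Integrate ∫(3*z**2*log(z)) dz by parts with u = log(z), dv = (3*z**2) dz, so v = z**3 [assuming z > 0]: now z**3*log(z) + ∫(-z**2) dz.
Step 2. Evaluate the standard form: now z**3*log(z) - z**3/3.
Answer: z**3*log(z) - z**3/3.


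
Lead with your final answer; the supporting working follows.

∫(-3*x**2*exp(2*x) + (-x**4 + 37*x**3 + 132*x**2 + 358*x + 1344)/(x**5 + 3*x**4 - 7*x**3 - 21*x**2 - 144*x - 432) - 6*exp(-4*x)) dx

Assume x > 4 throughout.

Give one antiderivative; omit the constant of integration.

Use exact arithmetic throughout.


The answer is -3*x**2*exp(2*x)/2 + 3*x*exp(2*x)/2 - 3*exp(2*x)/4 + 5*log(x - 4) - 3*log(x + 3) - 3*log(x + 4) - atan(x/3)/3 + 3*exp(-4*x)/2.
Step 1. Rewrite: now ∫(-3*x**2*exp(2*x)) dx + ∫((-x**4 + 37*x**3 + 132*x**2 + 358*x + 1344)/(x**5 + 3*x**4 - 7*x**3 - 21*x**2 - 144*x - 432)) dx + ∫(-6*exp(-4*x)) dx.
Step 2. Integrate ∫(-3*x**2*exp(2*x)) dx by parts with u = x**2, dv = (-3*exp(2*x)) dx, so v = -3*exp(2*x)/2: now -3*x**2*exp(2*x)/2 + ∫(3*x*exp(2*x)) dx + ∫((-x**4 + 37*x**3 + 132*x**2 + 358*x + 1344)/(x**5 + 3*x**4 - 7*x**3 - 21*x**2 - 144*x - 432)) dx + ∫(-6*exp(-4*x)) dx.
Step 3. Integrate ∫(3*x*exp(2*x)) dx by parts with u = x, dv = (3*exp(2*x)) dx, so v = 3*exp(2*x)/2: now -3*x**2*exp(2*x)/2 + 3*x*exp(2*x)/2 + ∫((-x**4 + 37*x**3 + 132*x**2 + 358*x + 1344)/(x**5 + 3*x**4 - 7*x**3 - 21*x**2 - 144*x - 432)) dx + ∫(-6*exp(-4*x)) dx + ∫(-3*exp(2*x)/2) dx.
Step 4. Evaluate the standard form: now -3*x**2*exp(2*x)/2 + 3*x*exp(2*x)/2 - 3*exp(2*x)/4 + ∫((-x**4 + 37*x**3 + 132*x**2 + 358*x + 1344)/(x**5 + 3*x**4 - 7*x**3 - 21*x**2 - 144*x - 432)) dx + ∫(-6*exp(-4*x)) dx.
Step 5. Decompose ∫((-x**4 + 37*x**3 + 132*x**2 + 358*x + 1344)/(x**5 + 3*x**4 - 7*x**3 - 21*x**2 - 144*x - 432)) dx by partial fractions, (-x**4 + 37*x**3 + 132*x**2 + 358*x + 1344)/(x**5 + 3*x**4 - 7*x**3 - 21*x**2 - 144*x - 432) = -1/(x**2 + 9) - 3/(x + 4) - 3/(x + 3) + 5/(x - 4): now -3*x**2*exp(2*x)/2 + 3*x*exp(2*x)/2 - 3*exp(2*x)/4 + ∫(5/(x - 4)) dx + ∫(-3/(x + 3)) dx + ∫(-3/(x + 4)) dx + ∫(-1/(x**2 + 9)) dx + ∫(-6*exp(-4*x)) dx.
Step 6. Evaluate the standard form [assuming x > -3]: now -3*x**2*exp(2*x)/2 + 3*x*exp(2*x)/2 - 3*exp(2*x)/4 - 3*log(x + 3) + ∫(5/(x - 4)) dx + ∫(-3/(x + 4)) dx + ∫(-1/(x**2 + 9)) dx + ∫(-6*exp(-4*x)) dx.
Step 7. Evaluate the standard form [assuming x > 4]: now -3*x**2*exp(2*x)/2 + 3*x*exp(2*x)/2 - 3*exp(2*x)/4 + 5*log(x - 4) - 3*log(x + 3) + ∫(-3/(x + 4)) dx + ∫(-1/(x**2 + 9)) dx + ∫(-6*exp(-4*x)) dx.
Step 8. Evaluate the standard form [assuming x > -4]: now -3*x**2*exp(2*x)/2 + 3*x*exp(2*x)/2 - 3*exp(2*x)/4 + 5*log(x - 4) - 3*log(x + 3) - 3*log(x + 4) + ∫(-1/(x**2 + 9)) dx + ∫(-6*exp(-4*x)) dx.
Step 9. Evaluate the standard form: now -3*x**2*exp(2*x)/2 + 3*x*exp(2*x)/2 - 3*exp(2*x)/4 + 5*log(x - 4) - 3*log(x + 3) - 3*log(x + 4) - atan(x/3)/3 + ∫(-6*exp(-4*x)) dx.
Step 10. Evaluate the standard form: now -3*x**2*exp(2*x)/2 + 3*x*exp(2*x)/2 - 3*exp(2*x)/4 + 5*log(x - 4) - 3*log(x + 3) - 3*log(x + 4) - atan(x/3)/3 + 3*exp(-4*x)/2.
Answer: -3*x**2*exp(2*x)/2 + 3*x*exp(2*x)/2 - 3*exp(2*x)/4 + 5*log(x - 4) - 3*log(x + 3) - 3*log(x + 4) - atan(x/3)/3 + 3*exp(-4*x)/2.


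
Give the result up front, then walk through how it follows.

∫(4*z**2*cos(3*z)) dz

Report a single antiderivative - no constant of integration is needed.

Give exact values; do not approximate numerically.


The answer is 4*z**2*sin(3*z)/3 + 8*z*cos(3*z)/9 - 8*sin(3*z)/27.
Step 1. Integrate ∫(4*z**2*cos(3*z)) dz by parts with u = z**2, dv = (4*cos(3*z)) dz, so v = 4*sin(3*z)/3: now 4*z**2*sin(3*z)/3 + ∫(-8*z*sin(3*z)/3) dz.
Step 2. Integrate ∫(-8*z*sin(3*z)/3) dz by parts with u = z, dv = (-8*sin(3*z)/3) dz, so v = 8*cos(3*z)/9: now 4*z**2*sin(3*z)/3 + 8*z*cos(3*z)/9 + ∫(-8*cos(3*z)/9) dz.
Step 3. Evaluate the standard form: now 4*z**2*sin(3*z)/3 + 8*z*cos(3*z)/9 - 8*sin(3*z)/27.
Answer: 4*z**2*sin(3*z)/3 + 8*z*cos(3*z)/9 - 8*sin(3*z)/27.


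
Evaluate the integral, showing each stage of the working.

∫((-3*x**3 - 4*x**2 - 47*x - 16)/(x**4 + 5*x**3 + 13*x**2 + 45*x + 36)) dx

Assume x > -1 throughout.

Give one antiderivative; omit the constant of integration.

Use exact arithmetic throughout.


Step 1. Decompose ∫((-3*x**3 - 4*x**2 - 47*x - 16)/(x**4 + 5*x**3 + 13*x**2 + 45*x + 36)) dx by partial fractions, (-3*x**3 - 4*x**2 - 47*x - 16)/(x**4 + 5*x**3 + 13*x**2 + 45*x + 36) = -4/(x**2 + 9) - 4/(x + 4) + 1/(x + 1): now ∫(1/(x + 1)) dx + ∫(-4/(x + 4)) dx + ∫(-4/(x**2 + 9)) dx.
Step 2. Evaluate the standard form [assuming x > -1]: now log(x + 1) + ∫(-4/(x + 4)) dx + ∫(-4/(x**2 + 9)) dx.
Step 3. Evaluate the standard form [assuming x > -4]: now log(x + 1) - 4*log(x + 4) + ∫(-4/(x**2 + 9)) dx.
Step 4. Evaluate the standard form: now log(x + 1) - 4*log(x + 4) - 4*atan(x/3)/3.
Answer: log(x + 1) - 4*log(x + 4) - 4*atan(x/3)/3.


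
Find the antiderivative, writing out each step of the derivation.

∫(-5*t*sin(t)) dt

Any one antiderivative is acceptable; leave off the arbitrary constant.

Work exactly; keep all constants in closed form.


Step 1. Integrate ∫(-5*t*sin(t)) dt by parts with u = t, dv = (-5*sin(t)) dt, so v = 5*cos(t): now 5*t*cos(t) + ∫(-5*cos(t)) dt.
Step 2. Evaluate the standard form: now 5*t*cos(t) - 5*sin(t).
Answer: 5*t*cos(t) - 5*sin(t).


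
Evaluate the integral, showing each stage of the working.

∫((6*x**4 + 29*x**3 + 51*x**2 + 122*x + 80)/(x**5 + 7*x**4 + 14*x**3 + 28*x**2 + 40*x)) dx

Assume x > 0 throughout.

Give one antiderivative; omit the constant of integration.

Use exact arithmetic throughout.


Step 1. Decompose ∫((6*x**4 + 29*x**3 + 51*x**2 + 122*x + 80)/(x**5 + 7*x**4 + 14*x**3 + 28*x**2 + 40*x)) dx by partial fractions, (6*x**4 + 29*x**3 + 51*x**2 + 122*x + 80)/(x**5 + 7*x**4 + 14*x**3 + 28*x**2 + 40*x) = 1/(x**2 + 4) + 2/(x + 5) + 2/(x + 2) + 2/x: now ∫(2/x) dx + ∫(2/(x + 2)) dx + ∫(2/(x + 5)) dx + ∫(1/(x**2 + 4)) dx.
Step 2. Evaluate the standard form [assuming x > -2]: now 2*log(x + 2) + ∫(2/x) dx + ∫(2/(x + 5)) dx + ∫(1/(x**2 + 4)) dx.
Step 3. Evaluate the standard form [assuming x > -5]: now 2*log(x + 2) + 2*log(x + 5) + ∫(2/x) dx + ∫(1/(x**2 + 4)) dx.
Step 4. Evaluate the standard form [assuming x > 0]: now 2*log(x) + 2*log(x + 2) + 2*log(x + 5) + ∫(1/(x**2 + 4)) dx.
Step 5. Evaluate the standard form: now 2*log(x) + 2*log(x + 2) + 2*log(x + 5) + atan(x/2)/2.
Answer: 2*log(x) + 2*log(x + 2) + 2*log(x + 5) + atan(x/2)/2.


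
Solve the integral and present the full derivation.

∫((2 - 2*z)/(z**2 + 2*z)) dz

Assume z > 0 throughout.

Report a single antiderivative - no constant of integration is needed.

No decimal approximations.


Step 1. Decompose ∫((2 - 2*z)/(z**2 + 2*z)) dz by partial fractions, (2 - 2*z)/(z**2 + 2*z) = -3/(z + 2) + 1/z: now ∫(1/z) dz + ∫(-3/(z + 2)) dz.
Step 2. Evaluate the standard form [assuming z > -2]: now -3*log(z + 2) + ∫(1/z) dz.
Step 3. Evaluate the standard form [assuming z > 0]: now log(z) - 3*log(z + 2).
Answer: log(z) - 3*log(z + 2).


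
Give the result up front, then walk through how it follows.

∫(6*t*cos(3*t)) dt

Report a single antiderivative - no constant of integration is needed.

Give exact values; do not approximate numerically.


The answer is 2*t*sin(3*t) + 2*cos(3*t)/3.
Step 1. Integrate ∫(6*t*cos(3*t)) dt by parts with u = t, dv = (6*cos(3*t)) dt, so v = 2*sin(3*t): now 2*t*sin(3*t) + ∫(-2*sin(3*t)) dt.
Step 2. Evaluate the standard form: now 2*t*sin(3*t) + 2*cos(3*t)/3.
Answer: 2*t*sin(3*t) + 2*cos(3*t)/3.


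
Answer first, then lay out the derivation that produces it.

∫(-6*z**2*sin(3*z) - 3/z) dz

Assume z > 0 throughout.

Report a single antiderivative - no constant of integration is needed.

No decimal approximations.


The answer is 2*z**2*cos(3*z) - 4*z*sin(3*z)/3 - 3*log(z) - 4*cos(3*z)/9.
Step 1. Rewrite: now ∫(-3/z) dz + ∫(-6*z**2*sin(3*z)) dz.
Step 2. Integrate ∫(-6*z**2*sin(3*z)) dz by parts with u = z**2, dv = (-6*sin(3*z)) dz, so v = 2*cos(3*z): now 2*z**2*cos(3*z) + ∫(-3/z) dz + ∫(-4*z*cos(3*z)) dz.
Step 3. Integrate ∫(-4*z*cos(3*z)) dz by parts with u = z, dv = (-4*cos(3*z)) dz, so v = -4*sin(3*z)/3: now 2*z**2*cos(3*z) - 4*z*sin(3*z)/3 + ∫(-3/z) dz + ∫(4*sin(3*z)/3) dz.
Step 4. Evaluate the standard form: now 2*z**2*cos(3*z) - 4*z*sin(3*z)/3 - 4*cos(3*z)/9 + ∫(-3/z) dz.
Step 5. Evaluate the standard form [assuming z > 0]: now 2*z**2*cos(3*z) - 4*z*sin(3*z)/3 - 3*log(z) - 4*cos(3*z)/9.
Answer: 2*z**2*cos(3*z) - 4*z*sin(3*z)/3 - 3*log(z) - 4*cos(3*z)/9.


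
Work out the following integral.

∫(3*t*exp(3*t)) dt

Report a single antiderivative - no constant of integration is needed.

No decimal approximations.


Answer: t*exp(3*t) - exp(3*t)/3.


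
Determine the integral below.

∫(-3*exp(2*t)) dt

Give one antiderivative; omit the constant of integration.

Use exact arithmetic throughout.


Answer: -3*exp(2*t)/2.


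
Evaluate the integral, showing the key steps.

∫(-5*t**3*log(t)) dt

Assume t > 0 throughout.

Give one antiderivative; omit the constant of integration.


Step 1. Integrate ∫(-5*t**3*log(t)) dt by parts with u = log(t), dv = (-5*t**3) dt, so v = -5*t**4/4 [assuming t > 0]: now -5*t**4*log(t)/4 + ∫(5*t**3/4) dt.
Step 2. Evaluate the standard form: now -5*t**4*log(t)/4 + 5*t**4/16.
Answer: -5*t**4*log(t)/4 + 5*t**4/16.


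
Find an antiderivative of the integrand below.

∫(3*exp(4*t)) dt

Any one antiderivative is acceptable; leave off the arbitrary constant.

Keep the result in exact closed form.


Answer: 3*exp(4*t)/4.


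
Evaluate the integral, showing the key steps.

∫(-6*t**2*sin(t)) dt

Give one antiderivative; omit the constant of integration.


Step 1. Integrate ∫(-6*t**2*sin(t)) dt by parts with u = t**2, dv = (-6*sin(t)) dt, so v = 6*cos(t): now 6*t**2*cos(t) + ∫(-12*t*cos(t)) dt.
Step 2. Integrate ∫(-12*t*cos(t)) dt by parts with u = t, dv = (-12*cos(t)) dt, so v = -12*sin(t): now 6*t**2*cos(t) - 12*t*sin(t) + ∫(12*sin(t)) dt.
Step 3. Evaluate the standard form: now 6*t**2*cos(t) - 12*t*sin(t) - 12*cos(t).
Answer: 6*t**2*cos(t) - 12*t*sin(t) - 12*cos(t).


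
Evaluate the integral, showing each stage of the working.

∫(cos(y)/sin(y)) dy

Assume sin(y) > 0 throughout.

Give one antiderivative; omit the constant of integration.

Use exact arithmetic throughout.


Step 1. Substitute u = sin(y), turning ∫(cos(y)/sin(y)) dy into ∫(1/u) du: now ∫(1/u) du.
Step 2. Evaluate the standard form [assuming u > 0]: now log(u).
Step 3. Substitute back u = sin(y): now log(sin(y)).
Answer: log(sin(y)).


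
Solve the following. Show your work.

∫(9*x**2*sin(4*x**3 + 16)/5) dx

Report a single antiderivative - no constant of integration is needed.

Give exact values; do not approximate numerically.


Step 1. Substitute u = x**3 + 4, turning ∫(9*x**2*sin(4*x**3 + 16)/5) dx into ∫(3*sin(4*u)/5) du: now ∫(3*sin(4*u)/5) du.
Step 2. Evaluate the standard form: now -3*cos(4*u)/20.
Step 3. Substitute back u = x**3 + 4: now -3*cos(4*x**3 + 16)/20.
Answer: -3*cos(4*x**3 + 16)/20.


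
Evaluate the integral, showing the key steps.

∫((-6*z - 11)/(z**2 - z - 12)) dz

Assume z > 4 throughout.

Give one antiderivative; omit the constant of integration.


Step 1. Decompose ∫((-6*z - 11)/(z**2 - z - 12)) dz by partial fractions, (-6*z - 11)/(z**2 - z - 12) = -1/(z + 3) - 5/(z - 4): now ∫(-5/(z - 4)) dz + ∫(-1/(z + 3)) dz.
Step 2. Evaluate the standard form [assuming z > -3]: now -log(z + 3) + ∫(-5/(z - 4)) dz.
Step 3. Evaluate the standard form [assuming z > 4]: now -5*log(z - 4) - log(z + 3).
Answer: -5*log(z - 4) - log(z + 3).


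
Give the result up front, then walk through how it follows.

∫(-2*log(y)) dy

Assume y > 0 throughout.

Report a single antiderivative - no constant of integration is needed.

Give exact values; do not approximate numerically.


The answer is -2*y*log(y) + 2*y.
Step 1. Integrate ∫(-2*log(y)) dy by parts with u = log(y), dv = (-2) dy, so v = -2*y [assuming y > 0]: now -2*y*log(y) + ∫(2) dy.
Step 2. Evaluate the standard form: now -2*y*log(y) + 2*y.
Answer: -2*y*log(y) + 2*y.


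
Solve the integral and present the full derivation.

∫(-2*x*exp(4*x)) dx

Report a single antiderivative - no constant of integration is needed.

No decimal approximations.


Step 1. Integrate ∫(-2*x*exp(4*x)) dx by parts with u = x, dv = (-2*exp(4*x)) dx, so v = -exp(4*x)/2: now -x*exp(4*x)/2 + ∫(exp(4*x)/2) dx.
Step 2. Evaluate the standard form: now -x*exp(4*x)/2 + exp(4*x)/8.
Answer: -x*exp(4*x)/2 + exp(4*x)/8.


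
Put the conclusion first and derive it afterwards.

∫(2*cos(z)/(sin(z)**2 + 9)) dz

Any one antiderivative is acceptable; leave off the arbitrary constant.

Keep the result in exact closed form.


The answer is 2*atan(sin(z)/3)/3.
Step 1. Substitute u = sin(z), turning ∫(2*cos(z)/(sin(z)**2 + 9)) dz into ∫(2/(u**2 + 9)) du: now ∫(2/(u**2 + 9)) du.
Step 2. Evaluate the standard form: now 2*atan(u/3)/3.
Step 3. Substitute back u = sin(z): now 2*atan(sin(z)/3)/3.
Answer: 2*atan(sin(z)/3)/3.


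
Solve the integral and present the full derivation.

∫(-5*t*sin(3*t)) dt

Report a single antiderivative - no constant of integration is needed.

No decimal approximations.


Step 1. Integrate ∫(-5*t*sin(3*t)) dt by parts with u = t, dv = (-5*sin(3*t)) dt, so v = 5*cos(3*t)/3: now 5*t*cos(3*t)/3 + ∫(-5*cos(3*t)/3) dt.
Step 2. Evaluate the standard form: now 5*t*cos(3*t)/3 - 5*sin(3*t)/9.
Answer: 5*t*cos(3*t)/3 - 5*sin(3*t)/9.


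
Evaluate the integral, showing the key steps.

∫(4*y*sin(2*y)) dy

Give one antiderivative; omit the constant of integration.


Step 1. Integrate ∫(4*y*sin(2*y)) dy by parts with u = y, dv = (4*sin(2*y)) dy, so v = -2*cos(2*y): now -2*y*cos(2*y) + ∫(2*cos(2*y)) dy.
Step 2. Evaluate the standard form: now -2*y*cos(2*y) + sin(2*y).
Answer: -2*y*cos(2*y) + sin(2*y).


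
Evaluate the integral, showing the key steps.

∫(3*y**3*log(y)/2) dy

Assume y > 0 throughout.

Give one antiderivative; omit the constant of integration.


Step 1. Integrate ∫(3*y**3*log(y)/2) dy by parts with u = log(y), dv = (3*y**3/2) dy, so v = 3*y**4/8 [assuming y > 0]: now 3*y**4*log(y)/8 + ∫(-3*y**3/8) dy.
Step 2. Evaluate the standard form: now 3*y**4*log(y)/8 - 3*y**4/32.
Answer: 3*y**4*log(y)/8 - 3*y**4/32.


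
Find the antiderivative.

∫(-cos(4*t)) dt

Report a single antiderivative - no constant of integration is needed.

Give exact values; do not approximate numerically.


Answer: -sin(4*t)/4.


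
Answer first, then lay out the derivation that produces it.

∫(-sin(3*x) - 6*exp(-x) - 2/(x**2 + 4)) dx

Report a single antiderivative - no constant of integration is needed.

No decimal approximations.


The answer is cos(3*x)/3 - atan(x/2) + 6*exp(-x).
Step 1. Rewrite: now ∫(-2/(x**2 + 4)) dx + ∫(-6*exp(-x)) dx + ∫(-sin(3*x)) dx.
Step 2. Evaluate the standard form: now cos(3*x)/3 + ∫(-2/(x**2 + 4)) dx + ∫(-6*exp(-x)) dx.
Step 3. Evaluate the standard form: now cos(3*x)/3 + ∫(-2/(x**2 + 4)) dx + 6*exp(-x).
Step 4. Evaluate the standard form: now cos(3*x)/3 - atan(x/2) + 6*exp(-x).
Answer: cos(3*x)/3 - atan(x/2) + 6*exp(-x).


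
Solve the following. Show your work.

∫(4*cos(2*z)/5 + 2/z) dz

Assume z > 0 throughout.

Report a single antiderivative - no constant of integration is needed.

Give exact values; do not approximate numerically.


Step 1. Rewrite: now ∫(2/z) dz + ∫(4*cos(2*z)/5) dz.
Step 2. Evaluate the standard form [assuming z > 0]: now 2*log(z) + ∫(4*cos(2*z)/5) dz.
Step 3. Evaluate the standard form: now 2*log(z) + 2*sin(2*z)/5.
Answer: 2*log(z) + 2*sin(2*z)/5.


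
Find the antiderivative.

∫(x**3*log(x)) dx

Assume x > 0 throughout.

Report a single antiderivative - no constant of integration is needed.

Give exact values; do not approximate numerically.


Answer: x**4*log(x)/4 - x**4/16.


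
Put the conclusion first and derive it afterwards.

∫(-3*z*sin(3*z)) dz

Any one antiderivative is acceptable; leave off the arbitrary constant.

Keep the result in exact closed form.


The answer is z*cos(3*z) - sin(3*z)/3.
Step 1. Integrate ∫(-3*z*sin(3*z)) dz by parts with u = z, dv = (-3*sin(3*z)) dz, so v = cos(3*z): now z*cos(3*z) + ∫(-cos(3*z)) dz.
Step 2. Evaluate the standard form: now z*cos(3*z) - sin(3*z)/3.
Answer: z*cos(3*z) - sin(3*z)/3.


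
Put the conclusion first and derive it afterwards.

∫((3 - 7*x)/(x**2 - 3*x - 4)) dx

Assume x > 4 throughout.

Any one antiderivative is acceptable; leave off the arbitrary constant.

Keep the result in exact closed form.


The answer is -5*log(x - 4) - 2*log(x + 1).
Step 1. Decompose ∫((3 - 7*x)/(x**2 - 3*x - 4)) dx by partial fractions, (3 - 7*x)/(x**2 - 3*x - 4) = -2/(x + 1) - 5/(x - 4): now ∫(-5/(x - 4)) dx + ∫(-2/(x + 1)) dx.
Step 2. Evaluate the standard form [assuming x > -1]: now -2*log(x + 1) + ∫(-5/(x - 4)) dx.
Step 3. Evaluate the standard form [assuming x > 4]: now -5*log(x - 4) - 2*log(x + 1).
Answer: -5*log(x - 4) - 2*log(x + 1).


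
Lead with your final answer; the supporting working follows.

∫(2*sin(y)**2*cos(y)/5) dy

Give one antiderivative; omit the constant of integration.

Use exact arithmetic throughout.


The answer is 2*sin(y)**3/15.
Step 1. Substitute u = sin(y), turning ∫(2*sin(y)**2*cos(y)/5) dy into ∫(2*u**2/5) du: now ∫(2*u**2/5) du.
Step 2. Evaluate the standard form: now 2*u**3/15.
Step 3. Substitute back u = sin(y): now 2*sin(y)**3/15.
Answer: 2*sin(y)**3/15.


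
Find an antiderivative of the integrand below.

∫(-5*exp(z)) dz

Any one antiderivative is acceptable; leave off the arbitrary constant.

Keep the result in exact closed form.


Answer: -5*exp(z).


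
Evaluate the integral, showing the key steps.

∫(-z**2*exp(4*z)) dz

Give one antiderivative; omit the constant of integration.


Step 1. Integrate ∫(-z**2*exp(4*z)) dz by parts with u = z**2, dv = (-exp(4*z)) dz, so v = -exp(4*z)/4: now -z**2*exp(4*z)/4 + ∫(z*exp(4*z)/2) dz.
Step 2. Integrate ∫(z*exp(4*z)/2) dz by parts with u = z, dv = (exp(4*z)/2) dz, so v = exp(4*z)/8: now -z**2*exp(4*z)/4 + z*exp(4*z)/8 + ∫(-exp(4*z)/8) dz.
Step 3. Evaluate the standard form: now -z**2*exp(4*z)/4 + z*exp(4*z)/8 - exp(4*z)/32.
Answer: -z**2*exp(4*z)/4 + z*exp(4*z)/8 - exp(4*z)/32.


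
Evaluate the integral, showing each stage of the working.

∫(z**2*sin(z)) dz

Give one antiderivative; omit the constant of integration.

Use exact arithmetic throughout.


Step 1. Integrate ∫(z**2*sin(z)) dz by parts with u = z**2, dv = (sin(z)) dz, so v = -cos(z): now -z**2*cos(z) + ∫(2*z*cos(z)) dz.
Step 2. Integrate ∫(2*z*cos(z)) dz by parts with u = z, dv = (2*cos(z)) dz, so v = 2*sin(z): now -z**2*cos(z) + 2*z*sin(z) + ∫(-2*sin(z)) dz.
Step 3. Evaluate the standard form: now -z**2*cos(z) + 2*z*sin(z) + 2*cos(z).
Answer: -z**2*cos(z) + 2*z*sin(z) + 2*cos(z).


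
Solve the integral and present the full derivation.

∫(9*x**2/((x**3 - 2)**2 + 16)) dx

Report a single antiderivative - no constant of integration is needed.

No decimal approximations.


Step 1. Substitute u = x**3 - 2, turning ∫(9*x**2/((x**3 - 2)**2 + 16)) dx into ∫(3/(u**2 + 16)) du: now ∫(3/(u**2 + 16)) du.
Step 2. Evaluate the standard form: now 3*atan(u/4)/4.
Step 3. Substitute back u = x**3 - 2: now 3*atan(x**3/4 - 1/2)/4.
Answer: 3*atan(x**3/4 - 1/2)/4.


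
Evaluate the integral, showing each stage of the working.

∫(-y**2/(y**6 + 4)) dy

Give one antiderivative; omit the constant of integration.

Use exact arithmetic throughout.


Step 1. Substitute u = y**3, turning ∫(-y**2/(y**6 + 4)) dy into ∫(-1/(3*(u**2 + 4))) du: now ∫(-1/(3*(u**2 + 4))) du.
Step 2. Evaluate the standard form: now -atan(u/2)/6.
Step 3. Substitute back u = y**3: now -atan(y**3/2)/6.
Answer: -atan(y**3/2)/6.


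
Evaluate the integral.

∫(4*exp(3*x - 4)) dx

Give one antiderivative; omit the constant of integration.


Answer: 4*exp(3*x - 4)/3.


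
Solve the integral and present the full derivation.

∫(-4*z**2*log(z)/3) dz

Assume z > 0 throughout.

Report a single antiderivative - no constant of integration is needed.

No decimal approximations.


Step 1. Integrate ∫(-4*z**2*log(z)/3) dz by parts with u = log(z), dv = (-4*z**2/3) dz, so v = -4*z**3/9 [assuming z > 0]: now -4*z**3*log(z)/9 + ∫(4*z**2/9) dz.
Step 2. Evaluate the standard form: now -4*z**3*log(z)/9 + 4*z**3/27.
Answer: -4*z**3*log(z)/9 + 4*z**3/27.


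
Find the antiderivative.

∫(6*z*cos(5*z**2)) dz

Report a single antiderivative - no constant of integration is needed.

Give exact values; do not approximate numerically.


Answer: 3*sin(5*z**2)/5.


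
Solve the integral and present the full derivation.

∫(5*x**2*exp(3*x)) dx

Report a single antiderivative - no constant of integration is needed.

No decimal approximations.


Step 1. Integrate ∫(5*x**2*exp(3*x)) dx by parts with u = x**2, dv = (5*exp(3*x)) dx, so v = 5*exp(3*x)/3: now 5*x**2*exp(3*x)/3 + ∫(-10*x*exp(3*x)/3) dx.
Step 2. Integrate ∫(-10*x*exp(3*x)/3) dx by parts with u = x, dv = (-10*exp(3*x)/3) dx, so v = -10*exp(3*x)/9: now 5*x**2*exp(3*x)/3 - 10*x*exp(3*x)/9 + ∫(10*exp(3*x)/9) dx.
Step 3. Evaluate the standard form: now 5*x**2*exp(3*x)/3 - 10*x*exp(3*x)/9 + 10*exp(3*x)/27.
Answer: 5*x**2*exp(3*x)/3 - 10*x*exp(3*x)/9 + 10*exp(3*x)/27.


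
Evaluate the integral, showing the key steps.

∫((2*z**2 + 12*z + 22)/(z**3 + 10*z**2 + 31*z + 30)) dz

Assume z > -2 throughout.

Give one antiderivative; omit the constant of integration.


Step 1. Decompose ∫((2*z**2 + 12*z + 22)/(z**3 + 10*z**2 + 31*z + 30)) dz by partial fractions, (2*z**2 + 12*z + 22)/(z**3 + 10*z**2 + 31*z + 30) = 2/(z + 5) - 2/(z + 3) + 2/(z + 2): now ∫(2/(z + 2)) dz + ∫(-2/(z + 3)) dz + ∫(2/(z + 5)) dz.
Step 2. Evaluate the standard form [assuming z > -2]: now 2*log(z + 2) + ∫(-2/(z + 3)) dz + ∫(2/(z + 5)) dz.
Step 3. Evaluate the standard form [assuming z > -5]: now 2*log(z + 2) + 2*log(z + 5) + ∫(-2/(z + 3)) dz.
Step 4. Evaluate the standard form [assuming z > -3]: now 2*log(z + 2) - 2*log(z + 3) + 2*log(z + 5).
Answer: 2*log(z + 2) - 2*log(z + 3) + 2*log(z + 5).


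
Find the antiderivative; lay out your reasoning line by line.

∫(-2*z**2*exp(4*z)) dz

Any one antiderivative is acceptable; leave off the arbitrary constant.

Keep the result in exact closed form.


Step 1. Integrate ∫(-2*z**2*exp(4*z)) dz by parts with u = z**2, dv = (-2*exp(4*z)) dz, so v = -exp(4*z)/2: now -z**2*exp(4*z)/2 + ∫(z*exp(4*z)) dz.
Step 2. Integrate ∫(z*exp(4*z)) dz by parts with u = z, dv = (exp(4*z)) dz, so v = exp(4*z)/4: now -z**2*exp(4*z)/2 + z*exp(4*z)/4 + ∫(-exp(4*z)/4) dz.
Step 3. Evaluate the standard form: now -z**2*exp(4*z)/2 + z*exp(4*z)/4 - exp(4*z)/16.
Answer: -z**2*exp(4*z)/2 + z*exp(4*z)/4 - exp(4*z)/16.


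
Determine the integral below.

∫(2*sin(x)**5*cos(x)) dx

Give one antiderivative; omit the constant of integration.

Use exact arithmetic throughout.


Answer: sin(x)**6/3.


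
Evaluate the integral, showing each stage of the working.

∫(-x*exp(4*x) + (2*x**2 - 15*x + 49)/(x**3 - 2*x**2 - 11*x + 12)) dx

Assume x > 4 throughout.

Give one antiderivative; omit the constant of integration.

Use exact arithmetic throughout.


Step 1. Rewrite: now ∫(-x*exp(4*x)) dx + ∫((2*x**2 - 15*x + 49)/(x**3 - 2*x**2 - 11*x + 12)) dx.
Step 2. Integrate ∫(-x*exp(4*x)) dx by parts with u = x, dv = (-exp(4*x)) dx, so v = -exp(4*x)/4: now -x*exp(4*x)/4 + ∫((2*x**2 - 15*x + 49)/(x**3 - 2*x**2 - 11*x + 12)) dx + ∫(exp(4*x)/4) dx.
Step 3. Evaluate the standard form: now -x*exp(4*x)/4 + exp(4*x)/16 + ∫((2*x**2 - 15*x + 49)/(x**3 - 2*x**2 - 11*x + 12)) dx.
Step 4. Decompose ∫((2*x**2 - 15*x + 49)/(x**3 - 2*x**2 - 11*x + 12)) dx by partial fractions, (2*x**2 - 15*x + 49)/(x**3 - 2*x**2 - 11*x + 12) = 4/(x + 3) - 3/(x - 1) + 1/(x - 4): now -x*exp(4*x)/4 + exp(4*x)/16 + ∫(1/(x - 4)) dx + ∫(-3/(x - 1)) dx + ∫(4/(x + 3)) dx.
Step 5. Evaluate the standard form [assuming x > 1]: now -x*exp(4*x)/4 + exp(4*x)/16 - 3*log(x - 1) + ∫(1/(x - 4)) dx + ∫(4/(x + 3)) dx.
Step 6. Evaluate the standard form [assuming x > 4]: now -x*exp(4*x)/4 + exp(4*x)/16 + log(x - 4) - 3*log(x - 1) + ∫(4/(x + 3)) dx.
Step 7. Evaluate the standard form [assuming x > -3]: now -x*exp(4*x)/4 + exp(4*x)/16 + log(x - 4) - 3*log(x - 1) + 4*log(x + 3).
Answer: -x*exp(4*x)/4 + exp(4*x)/16 + log(x - 4) - 3*log(x - 1) + 4*log(x + 3).


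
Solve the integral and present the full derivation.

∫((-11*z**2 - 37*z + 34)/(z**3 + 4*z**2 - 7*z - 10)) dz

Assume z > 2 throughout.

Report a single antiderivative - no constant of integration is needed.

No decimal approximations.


Step 1. Decompose ∫((-11*z**2 - 37*z + 34)/(z**3 + 4*z**2 - 7*z - 10)) dz by partial fractions, (-11*z**2 - 37*z + 34)/(z**3 + 4*z**2 - 7*z - 10) = -2/(z + 5) - 5/(z + 1) - 4/(z - 2): now ∫(-4/(z - 2)) dz + ∫(-5/(z + 1)) dz + ∫(-2/(z + 5)) dz.
Step 2. Evaluate the standard form [assuming z > -1]: now -5*log(z + 1) + ∫(-4/(z - 2)) dz + ∫(-2/(z + 5)) dz.
Step 3. Evaluate the standard form [assuming z > -5]: now -5*log(z + 1) - 2*log(z + 5) + ∫(-4/(z - 2)) dz.
Step 4. Evaluate the standard form [assuming z > 2]: now -4*log(z - 2) - 5*log(z + 1) - 2*log(z + 5).
Answer: -4*log(z - 2) - 5*log(z + 1) - 2*log(z + 5).


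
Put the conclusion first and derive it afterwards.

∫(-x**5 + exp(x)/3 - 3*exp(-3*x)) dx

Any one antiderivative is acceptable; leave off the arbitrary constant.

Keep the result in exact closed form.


The answer is -x**6/6 + exp(x)/3 + exp(-3*x).
Step 1. Rewrite: now ∫(-x**5) dx + ∫(-3*exp(-3*x)) dx + ∫(exp(x)/3) dx.
Step 2. Evaluate the standard form: now -x**6/6 + ∫(-3*exp(-3*x)) dx + ∫(exp(x)/3) dx.
Step 3. Evaluate the standard form: now -x**6/6 + ∫(exp(x)/3) dx + exp(-3*x).
Step 4. Evaluate the standard form: now -x**6/6 + exp(x)/3 + exp(-3*x).
Answer: -x**6/6 + exp(x)/3 + exp(-3*x).


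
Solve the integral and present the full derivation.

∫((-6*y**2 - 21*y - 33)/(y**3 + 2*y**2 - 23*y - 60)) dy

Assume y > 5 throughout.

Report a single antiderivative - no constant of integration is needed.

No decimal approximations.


Step 1. Decompose ∫((-6*y**2 - 21*y - 33)/(y**3 + 2*y**2 - 23*y - 60)) dy by partial fractions, (-6*y**2 - 21*y - 33)/(y**3 + 2*y**2 - 23*y - 60) = -5/(y + 4) + 3/(y + 3) - 4/(y - 5): now ∫(-4/(y - 5)) dy + ∫(3/(y + 3)) dy + ∫(-5/(y + 4)) dy.
Step 2. Evaluate the standard form [assuming y > -4]: now -5*log(y + 4) + ∫(-4/(y - 5)) dy + ∫(3/(y + 3)) dy.
Step 3. Evaluate the standard form [assuming y > -3]: now 3*log(y + 3) - 5*log(y + 4) + ∫(-4/(y - 5)) dy.
Step 4. Evaluate the standard form [assuming y > 5]: now -4*log(y - 5) + 3*log(y + 3) - 5*log(y + 4).
Answer: -4*log(y - 5) + 3*log(y + 3) - 5*log(y + 4).


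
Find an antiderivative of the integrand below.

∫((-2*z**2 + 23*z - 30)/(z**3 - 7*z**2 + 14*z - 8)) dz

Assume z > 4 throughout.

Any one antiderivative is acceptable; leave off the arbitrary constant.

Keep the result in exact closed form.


Answer: 5*log(z - 4) - 4*log(z - 2) - 3*log(z - 1).


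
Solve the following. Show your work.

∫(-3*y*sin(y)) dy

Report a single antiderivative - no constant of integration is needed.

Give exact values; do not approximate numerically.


Step 1. Integrate ∫(-3*y*sin(y)) dy by parts with u = y, dv = (-3*sin(y)) dy, so v = 3*cos(y): now 3*y*cos(y) + ∫(-3*cos(y)) dy.
Step 2. Evaluate the standard form: now 3*y*cos(y) - 3*sin(y).
Answer: 3*y*cos(y) - 3*sin(y).


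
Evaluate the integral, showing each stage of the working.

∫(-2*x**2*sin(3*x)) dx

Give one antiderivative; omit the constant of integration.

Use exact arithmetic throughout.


Step 1. Integrate ∫(-2*x**2*sin(3*x)) dx by parts with u = x**2, dv = (-2*sin(3*x)) dx, so v = 2*cos(3*x)/3: now 2*x**2*cos(3*x)/3 + ∫(-4*x*cos(3*x)/3) dx.
Step 2. Integrate ∫(-4*x*cos(3*x)/3) dx by parts with u = x, dv = (-4*cos(3*x)/3) dx, so v = -4*sin(3*x)/9: now 2*x**2*cos(3*x)/3 - 4*x*sin(3*x)/9 + ∫(4*sin(3*x)/9) dx.
Step 3. Evaluate the standard form: now 2*x**2*cos(3*x)/3 - 4*x*sin(3*x)/9 - 4*cos(3*x)/27.
Answer: 2*x**2*cos(3*x)/3 - 4*x*sin(3*x)/9 - 4*cos(3*x)/27.


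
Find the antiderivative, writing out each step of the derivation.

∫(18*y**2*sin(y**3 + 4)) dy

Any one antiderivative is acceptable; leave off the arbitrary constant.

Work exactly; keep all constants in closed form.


Step 1. Substitute u = y**3 + 4, turning ∫(18*y**2*sin(y**3 + 4)) dy into ∫(6*sin(u)) du: now ∫(6*sin(u)) du.
Step 2. Evaluate the standard form: now -6*cos(u).
Step 3. Substitute back u = y**3 + 4: now -6*cos(y**3 + 4).
Answer: -6*cos(y**3 + 4).


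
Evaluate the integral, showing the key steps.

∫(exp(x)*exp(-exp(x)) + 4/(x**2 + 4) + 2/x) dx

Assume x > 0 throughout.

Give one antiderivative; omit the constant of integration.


Step 1. Rewrite: now ∫(2/x) dx + ∫(exp(x)*exp(-exp(x))) dx + ∫(4/(x**2 + 4)) dx.
Step 2. Evaluate the standard form [assuming x > 0]: now 2*log(x) + ∫(exp(x)*exp(-exp(x))) dx + ∫(4/(x**2 + 4)) dx.
Step 3. Substitute u = exp(x), turning ∫(exp(x)*exp(-exp(x))) dx into ∫(exp(-u)) du: now 2*log(x) + ∫(4/(x**2 + 4)) dx + ∫(exp(-u)) du.
Step 4. Evaluate the standard form: now 2*log(x) + ∫(4/(x**2 + 4)) dx - exp(-u).
Step 5. Substitute back u = exp(x): now 2*log(x) + ∫(4/(x**2 + 4)) dx - exp(-exp(x)).
Step 6. Evaluate the standard form: now 2*log(x) + 2*atan(x/2) - exp(-exp(x)).
Answer: 2*log(x) + 2*atan(x/2) - exp(-exp(x)).


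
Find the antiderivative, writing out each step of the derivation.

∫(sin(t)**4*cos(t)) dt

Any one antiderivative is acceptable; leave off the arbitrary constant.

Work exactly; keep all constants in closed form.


Step 1. Substitute u = sin(t), turning ∫(sin(t)**4*cos(t)) dt into ∫(u**4) du: now ∫(u**4) du.
Step 2. Evaluate the standard form: now u**5/5.
Step 3. Substitute back u = sin(t): now sin(t)**5/5.
Answer: sin(t)**5/5.


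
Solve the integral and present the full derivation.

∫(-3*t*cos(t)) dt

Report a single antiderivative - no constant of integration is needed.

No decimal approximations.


Step 1. Integrate ∫(-3*t*cos(t)) dt by parts with u = t, dv = (-3*cos(t)) dt, so v = -3*sin(t): now -3*t*sin(t) + ∫(3*sin(t)) dt.
Step 2. Evaluate the standard form: now -3*t*sin(t) - 3*cos(t).
Answer: -3*t*sin(t) - 3*cos(t).


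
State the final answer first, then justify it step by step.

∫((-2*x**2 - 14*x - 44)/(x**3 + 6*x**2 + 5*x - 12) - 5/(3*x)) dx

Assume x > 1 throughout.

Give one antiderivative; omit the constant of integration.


The answer is -5*log(x)/3 - 3*log(x - 1) + 5*log(x + 3) - 4*log(x + 4).
Step 1. Rewrite: now ∫(-5/(3*x)) dx + ∫((-2*x**2 - 14*x - 44)/(x**3 + 6*x**2 + 5*x - 12)) dx.
Step 2. Evaluate the standard form [assuming x > 0]: now -5*log(x)/3 + ∫((-2*x**2 - 14*x - 44)/(x**3 + 6*x**2 + 5*x - 12)) dx.
Step 3. Decompose ∫((-2*x**2 - 14*x - 44)/(x**3 + 6*x**2 + 5*x - 12)) dx by partial fractions, (-2*x**2 - 14*x - 44)/(x**3 + 6*x**2 + 5*x - 12) = -4/(x + 4) + 5/(x + 3) - 3/(x - 1): now -5*log(x)/3 + ∫(-3/(x - 1)) dx + ∫(5/(x + 3)) dx + ∫(-4/(x + 4)) dx.
Step 4. Evaluate the standard form [assuming x > -3]: now -5*log(x)/3 + 5*log(x + 3) + ∫(-3/(x - 1)) dx + ∫(-4/(x + 4)) dx.
Step 5. Evaluate the standard form [assuming x > 1]: now -5*log(x)/3 - 3*log(x - 1) + 5*log(x + 3) + ∫(-4/(x + 4)) dx.
Step 6. Evaluate the standard form [assuming x > -4]: now -5*log(x)/3 - 3*log(x - 1) + 5*log(x + 3) - 4*log(x + 4).
Answer: -5*log(x)/3 - 3*log(x - 1) + 5*log(x + 3) - 4*log(x + 4).
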